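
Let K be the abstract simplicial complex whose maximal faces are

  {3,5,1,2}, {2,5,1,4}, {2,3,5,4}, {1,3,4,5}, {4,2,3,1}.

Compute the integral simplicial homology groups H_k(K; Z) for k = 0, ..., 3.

H_0 = Z,  H_1 = 0,  H_2 = 0,  H_3 = Z.

Fix the vertex order 1 < 2 < 3 < 4 < 5 and write every simplex with vertices in increasing order. Then dim K = 3 and the simplices of K are:

  0-simplices (5): [1], [2], [3], [4], [5]
  1-simplices (10): [1,2], [1,3], [1,4], [1,5], [2,3], [2,4], [2,5], [3,4], [3,5], [4,5]
  2-simplices (10): [1,2,3], [1,2,4], [1,2,5], [1,3,4], [1,3,5], [1,4,5], [2,3,4], [2,3,5], [2,4,5], [3,4,5]
  3-simplices (5): [1,2,3,4], [1,2,3,5], [1,2,4,5], [1,3,4,5], [2,3,4,5]

so the chain groups are C_0 ≅ Z^5, C_1 ≅ Z^10, C_2 ≅ Z^10, C_3 ≅ Z^5.

∂_1: C_1 → C_0 maps an edge to its endpoints' difference, ∂[p,q] = q − p. For instance
  ∂[1,5] = [5] − [1].
The 5×10 boundary matrix has rank 4 and Smith normal form diag(1,1,1,1).

The boundary map ∂_2: C_2 → C_1 maps a triangle to the signed sum of its edges. For instance
  ∂[1,3,4] = [3,4] − [1,4] + [1,3],
  ∂[2,3,4] = [3,4] − [2,4] + [2,3].
This gives a 10×10 integer matrix of rank 6; reducing to Smith normal form yields diagonal entries (1,1,1,1,1,1).

Boundary ∂_3: C_3 → C_2 sends each 3-simplex σ to the alternating sum Σ_i (−1)^i (σ with its i-th vertex removed). For instance
  ∂[1,3,4,5] = [3,4,5] − [1,4,5] + [1,3,5] − [1,3,4],
  ∂[1,2,3,5] = [2,3,5] − [1,3,5] + [1,2,5] − [1,2,3].
The 10×5 boundary matrix has rank 4 and Smith normal form diag(1,1,1,1).

Computing H_k = (kernel of ∂_k) / (image of ∂_{k+1}):

  H_0: rank C_0 − rank ∂_1 = 5 − 4 = 1, and the invariant factors of ∂_1 are all 1, so H_0 ≅ Z.
  H_1: rank ker ∂_1 − rank ∂_2 = (10 − 4) − 6 = 0, and the invariant factors of ∂_2 are all 1, so H_1 ≅ 0.
  H_2: rank ker ∂_2 − rank ∂_3 = (10 − 6) − 4 = 0, and the invariant factors of ∂_3 are all 1, so H_2 ≅ 0.
  H_3: rank ker ∂_3 − rank ∂_4 = (5 − 4) − 0 = 1, and there is no ∂_4, so H_3 ≅ Z.

As a check, the Euler characteristic is 5 − 10 + 10 − 5 = 0, which agrees with 1 − 0 + 0 − 1 = 0.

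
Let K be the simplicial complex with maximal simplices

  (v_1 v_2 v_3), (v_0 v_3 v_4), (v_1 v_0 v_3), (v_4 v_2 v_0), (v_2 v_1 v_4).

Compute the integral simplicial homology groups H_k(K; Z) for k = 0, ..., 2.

Fix the vertex order v_0 < v_1 < v_2 < v_3 < v_4 and write every simplex with vertices in increasing order. Then dim K = 2 and the simplices of K are:

  0-simplices (5): [v_0], [v_1], [v_2], [v_3], [v_4]
  1-simplices (10): [v_0,v_1], [v_0,v_2], [v_0,v_3], [v_0,v_4], [v_1,v_2], [v_1,v_3], [v_1,v_4], [v_2,v_3], [v_2,v_4], [v_3,v_4]
  2-simplices (5): [v_0,v_1,v_3], [v_0,v_2,v_4], [v_0,v_3,v_4], [v_1,v_2,v_3], [v_1,v_2,v_4]

giving chain groups C_0 ≅ Z^5, C_1 ≅ Z^10, C_2 ≅ Z^5.

The boundary map ∂_1: C_1 → C_0 is given by ∂[p,q] = [q] − [p].
This gives a 5×10 integer matrix of rank 4; reducing to Smith normal form yields diagonal entries (1,1,1,1).

∂_2: C_2 → C_1 acts by ∂[p,q,r] = [q,r] − [p,r] + [p,q]. For instance
  ∂[v_1,v_2,v_4] = [v_2,v_4] − [v_1,v_4] + [v_1,v_2],
  ∂[v_0,v_1,v_3] = [v_1,v_3] − [v_0,v_3] + [v_0,v_1].
This gives a 10×5 integer matrix of rank 5; reducing to Smith normal form yields diagonal entries (1,1,1,1,1).

Now H_k = ker ∂_k / im ∂_{k+1}, so:

  H_0: rank C_0 − rank ∂_1 = 5 − 4 = 1, and the invariant factors of ∂_1 are all 1, so H_0 = Z.
  H_1: rank ker ∂_1 − rank ∂_2 = (10 − 4) − 5 = 1, and the invariant factors of ∂_2 are all 1, so H_1 = Z.
  H_2: rank ker ∂_2 − rank ∂_3 = (5 − 5) − 0 = 0, and there is no ∂_3, so H_2 = 0.

(K is a triangulation of the Möbius band.)

H_0 ≅ Z,  H_1 ≅ Z,  H_2 = 0.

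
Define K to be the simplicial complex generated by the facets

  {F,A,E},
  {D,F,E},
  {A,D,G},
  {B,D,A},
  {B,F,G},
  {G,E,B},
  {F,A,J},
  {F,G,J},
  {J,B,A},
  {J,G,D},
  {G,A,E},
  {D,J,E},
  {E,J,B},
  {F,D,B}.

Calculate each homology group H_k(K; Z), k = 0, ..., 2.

We work with the vertex ordering A < B < D < E < F < G < J. The simplices of K, each written with vertices in increasing order, are:

  0-simplices (7): A, B, D, E, F, G, J
  1-simplices (21): AB, AD, AE, AF, AG, AJ, BD, BE, BF, BG, BJ, DE, DF, DG, DJ, EF, EG, EJ, FG, FJ, GJ
  2-simplices (14): ABD, ABJ, ADG, AEF, AEG, AFJ, BDF, BEG, BEJ, BFG, DEF, DEJ, DGJ, FGJ

giving chain groups C_0 ≅ Z^7, C_1 ≅ Z^21, C_2 ≅ Z^14.

The boundary map ∂_1: C_1 → C_0 maps an edge to its endpoints' difference, ∂[p,q] = q − p. For instance
  ∂AB = B − A.
As a 7×21 matrix over Z this has rank 6, with invariant factors (1,1,1,1,1,1).

∂_2: C_2 → C_1 sends each 2-simplex [p,q,r] to [q,r] − [p,r] + [p,q]. For instance
  ∂ABJ = BJ − AJ + AB,
  ∂ADG = DG − AG + AD.
As a 21×14 matrix over Z this has rank 13, with invariant factors (1,1,1,1,1,1,1,1,1,1,1,1,1).

Reading off H_k = ker ∂_k / im ∂_{k+1}:

  H_0: rank C_0 − rank ∂_1 = 7 − 6 = 1, and the invariant factors of ∂_1 are all 1, so H_0 = Z.
  H_1: rank ker ∂_1 − rank ∂_2 = (21 − 6) − 13 = 2, and the invariant factors of ∂_2 are all 1, so H_1 = Z^2.
  H_2: rank ker ∂_2 − rank ∂_3 = (14 − 13) − 0 = 1, and there is no ∂_3, so H_2 = Z.

H_0 ≅ Z,  H_1 ≅ Z^2,  H_2 ≅ Z.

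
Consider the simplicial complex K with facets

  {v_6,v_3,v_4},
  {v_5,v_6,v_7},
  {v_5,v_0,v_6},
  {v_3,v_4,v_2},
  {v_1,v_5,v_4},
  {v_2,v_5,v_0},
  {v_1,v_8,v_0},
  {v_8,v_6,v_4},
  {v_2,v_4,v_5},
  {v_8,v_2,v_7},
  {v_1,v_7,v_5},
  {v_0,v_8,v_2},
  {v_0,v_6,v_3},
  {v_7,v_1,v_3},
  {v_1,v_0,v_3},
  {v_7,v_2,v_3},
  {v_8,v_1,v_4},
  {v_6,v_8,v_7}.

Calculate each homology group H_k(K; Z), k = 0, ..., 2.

H_0 ≅ Z,  H_1 ≅ Z^2,  H_2 ≅ Z.

Order the vertices as v_0 < v_1 < v_2 < v_3 < v_4 < v_5 < v_6 < v_7 < v_8. Listing each simplex with vertices in this order, K has dimension 2 with simplices:

  0-simplices (9): [v_0], [v_1], [v_2], [v_3], [v_4], [v_5], [v_6], [v_7], [v_8]
  1-simplices (27): (27 of them)
  2-simplices (18): (18 of them)

so the chain groups are C_0 ≅ Z^9, C_1 ≅ Z^27, C_2 ≅ Z^18.

∂_1: C_1 → C_0 is given by ∂[p,q] = [q] − [p]. For instance
  ∂[v_0,v_1] = [v_1] − [v_0].
The resulting 9×27 matrix has rank 8, and its Smith normal form has invariant factors (1,1,1,1,1,1,1,1).

∂_2: C_2 → C_1 maps a triangle to the signed sum of its edges. For instance
  ∂[v_5,v_6,v_7] = [v_6,v_7] − [v_5,v_7] + [v_5,v_6],
  ∂[v_0,v_5,v_6] = [v_5,v_6] − [v_0,v_6] + [v_0,v_5].
As a 27×18 matrix over Z this has rank 17, with invariant factors (1,1,1,1,1,1,1,1,1,1,1,1,1,1,1,1,1).

From H_k ≅ ker(∂_k) / im(∂_{k+1}) we obtain:

  H_0: rank C_0 − rank ∂_1 = 9 − 8 = 1, and the invariant factors of ∂_1 are all 1, so H_0 = Z.
  H_1: rank ker ∂_1 − rank ∂_2 = (27 − 8) − 17 = 2, and the invariant factors of ∂_2 are all 1, so H_1 = Z^2.
  H_2: rank ker ∂_2 − rank ∂_3 = (18 − 17) − 0 = 1, and there is no ∂_3, so H_2 = Z.

(K is a triangulation of the torus T^2.)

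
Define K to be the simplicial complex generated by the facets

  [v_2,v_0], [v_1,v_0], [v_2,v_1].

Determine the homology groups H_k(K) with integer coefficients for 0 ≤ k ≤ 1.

Fix the vertex order v_0 < v_1 < v_2 and write every simplex with vertices in increasing order. Then dim K = 1 and the simplices of K are:

  0-simplices (3): [v_0], [v_1], [v_2]
  1-simplices (3): [v_0,v_1], [v_0,v_2], [v_1,v_2]

giving chain groups C_0 ≅ Z^3, C_1 ≅ Z^3.

Boundary ∂_1: C_1 → C_0 is given by ∂[p,q] = [q] − [p]. For instance
  ∂[v_0,v_1] = [v_1] − [v_0].
The 3×3 boundary matrix has rank 2 and Smith normal form diag(1,1).

Computing H_k = (kernel of ∂_k) / (image of ∂_{k+1}):

  H_0: rank C_0 − rank ∂_1 = 3 − 2 = 1, and the invariant factors of ∂_1 are all 1, so H_0 ≅ Z.
  H_1: rank ker ∂_1 − rank ∂_2 = (3 − 2) − 0 = 1, and there is no ∂_2, so H_1 ≅ Z.

As a check, the Euler characteristic is 3 − 3 = 0, which agrees with 1 − 1 = 0.

H_0 ≅ Z,  H_1 ≅ Z.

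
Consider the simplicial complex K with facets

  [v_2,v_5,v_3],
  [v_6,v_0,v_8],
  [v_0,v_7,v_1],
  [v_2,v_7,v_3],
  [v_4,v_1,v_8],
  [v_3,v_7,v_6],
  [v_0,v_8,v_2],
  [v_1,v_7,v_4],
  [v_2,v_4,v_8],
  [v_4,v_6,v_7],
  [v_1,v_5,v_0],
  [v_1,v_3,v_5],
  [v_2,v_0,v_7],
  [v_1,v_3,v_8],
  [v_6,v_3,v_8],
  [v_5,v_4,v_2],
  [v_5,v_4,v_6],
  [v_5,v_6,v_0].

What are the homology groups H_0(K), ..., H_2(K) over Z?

H_0 ≅ Z,  H_1 ≅ Z^2,  H_2 ≅ Z.

Order the vertices as v_0 < v_1 < v_2 < v_3 < v_4 < v_5 < v_6 < v_7 < v_8. Listing each simplex with vertices in this order, K has dimension 2 with simplices:

  0-simplices (9): [v_0], [v_1], [v_2], [v_3], [v_4], [v_5], [v_6], [v_7], [v_8]
  1-simplices (27): (27 of them)
  2-simplices (18): (18 of them)

so the chain groups are C_0 ≅ Z^9, C_1 ≅ Z^27, C_2 ≅ Z^18.

Boundary ∂_1: C_1 → C_0 sends each edge [p,q] (with p < q) to q − p.
The 9×27 boundary matrix has rank 8 and Smith normal form diag(1,1,1,1,1,1,1,1).

∂_2: C_2 → C_1 sends each 2-simplex [p,q,r] to [q,r] − [p,r] + [p,q]. For instance
  ∂[v_0,v_2,v_7] = [v_2,v_7] − [v_0,v_7] + [v_0,v_2],
  ∂[v_1,v_4,v_7] = [v_4,v_7] − [v_1,v_7] + [v_1,v_4].
As a 27×18 matrix over Z this has rank 17, with invariant factors (1,1,1,1,1,1,1,1,1,1,1,1,1,1,1,1,1).

From H_k ≅ ker(∂_k) / im(∂_{k+1}) we obtain:

  H_0: rank C_0 − rank ∂_1 = 9 − 8 = 1, and the invariant factors of ∂_1 are all 1, so H_0 ≅ Z.
  H_1: rank ker ∂_1 − rank ∂_2 = (27 − 8) − 17 = 2, and the invariant factors of ∂_2 are all 1, so H_1 ≅ Z^2.
  H_2: rank ker ∂_2 − rank ∂_3 = (18 − 17) − 0 = 1, and there is no ∂_3, so H_2 ≅ Z.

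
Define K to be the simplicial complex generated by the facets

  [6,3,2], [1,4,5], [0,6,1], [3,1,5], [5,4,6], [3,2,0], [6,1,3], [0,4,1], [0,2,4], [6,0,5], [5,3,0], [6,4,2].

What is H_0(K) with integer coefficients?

Fix the vertex order 0 < 1 < 2 < 3 < 4 < 5 < 6 and write every simplex with vertices in increasing order. Then dim K = 2 and the simplices of K are:

  0-simplices (7): [0], [1], [2], [3], [4], [5], [6]
  1-simplices (18): [0,1], [0,2], [0,3], [0,4], [0,5], [0,6], [1,3], [1,4], [1,5], [1,6], [2,3], [2,4], [2,6], [3,5], [3,6], [4,5], [4,6], [5,6]
  2-simplices (12): [0,1,4], [0,1,6], [0,2,3], [0,2,4], [0,3,5], [0,5,6], [1,3,5], [1,3,6], [1,4,5], [2,3,6], [2,4,6], [4,5,6]

Hence C_0 ≅ Z^7, C_1 ≅ Z^18, C_2 ≅ Z^12.

∂_1: C_1 → C_0 is given by ∂[p,q] = [q] − [p].
The 7×18 boundary matrix has rank 6 and Smith normal form diag(1,1,1,1,1,1).

Boundary ∂_2: C_2 → C_1 acts by ∂[p,q,r] = [q,r] − [p,r] + [p,q]. For instance
  ∂[4,5,6] = [5,6] − [4,6] + [4,5],
  ∂[2,4,6] = [4,6] − [2,6] + [2,4].
As a 18×12 matrix over Z this has rank 12, with invariant factors (1,1,1,1,1,1,1,1,1,1,1,2).

Computing H_k = (kernel of ∂_k) / (image of ∂_{k+1}):

  H_0: rank C_0 − rank ∂_1 = 7 − 6 = 1, and the invariant factors of ∂_1 are all 1, so H_0 = Z.

H_0 ≅ Z.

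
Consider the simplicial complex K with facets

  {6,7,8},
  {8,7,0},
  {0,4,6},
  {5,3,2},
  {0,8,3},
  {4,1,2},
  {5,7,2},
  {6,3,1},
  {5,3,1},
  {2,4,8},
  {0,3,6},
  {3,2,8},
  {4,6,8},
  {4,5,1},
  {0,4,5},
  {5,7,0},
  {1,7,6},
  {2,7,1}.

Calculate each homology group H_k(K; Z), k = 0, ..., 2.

H_0 = Z,  H_1 = Z ⊕ Z/2,  H_2 = 0.

Order the vertices as 0 < 1 < 2 < 3 < 4 < 5 < 6 < 7 < 8. Listing each simplex with vertices in this order, K has dimension 2 with simplices:

  0-simplices (9): [0], [1], [2], [3], [4], [5], [6], [7], [8]
  1-simplices (27): (27 of them)
  2-simplices (18): [0,3,6], [0,3,8], [0,4,5], [0,4,6], [0,5,7], [0,7,8], [1,2,4], [1,2,7], [1,3,5], [1,3,6], [1,4,5], [1,6,7], [2,3,5], [2,3,8], [2,4,8], [2,5,7], [4,6,8], [6,7,8]

Hence C_0 ≅ Z^9, C_1 ≅ Z^27, C_2 ≅ Z^18.

Boundary ∂_1: C_1 → C_0 is given by ∂[p,q] = [q] − [p].
The resulting 9×27 matrix has rank 8, and its Smith normal form has invariant factors (1,1,1,1,1,1,1,1).

Boundary ∂_2: C_2 → C_1 acts by ∂[p,q,r] = [q,r] − [p,r] + [p,q]. For instance
  ∂[0,3,6] = [3,6] − [0,6] + [0,3],
  ∂[0,3,8] = [3,8] − [0,8] + [0,3].
The 27×18 boundary matrix has rank 18 and Smith normal form diag(1,1,1,1,1,1,1,1,1,1,1,1,1,1,1,1,1,2).

Computing H_k = (kernel of ∂_k) / (image of ∂_{k+1}):

  H_0: rank C_0 − rank ∂_1 = 9 − 8 = 1, and the invariant factors of ∂_1 are all 1, so H_0 = Z.
  H_1: rank ker ∂_1 − rank ∂_2 = (27 − 8) − 18 = 1, and ∂_2 has invariant factor 2 > 1, so H_1 = Z ⊕ Z/2.
  H_2: rank ker ∂_2 − rank ∂_3 = (18 − 18) − 0 = 0, and there is no ∂_3, so H_2 = 0.

As a check, the Euler characteristic is 9 − 27 + 18 = 0, which agrees with 1 − 1 + 0 = 0.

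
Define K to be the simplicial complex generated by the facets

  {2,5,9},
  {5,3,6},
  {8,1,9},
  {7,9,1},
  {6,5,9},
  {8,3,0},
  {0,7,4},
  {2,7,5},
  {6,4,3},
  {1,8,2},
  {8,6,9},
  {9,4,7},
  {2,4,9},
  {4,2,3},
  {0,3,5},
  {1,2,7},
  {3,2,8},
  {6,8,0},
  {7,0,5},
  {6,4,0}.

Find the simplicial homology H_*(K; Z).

We work with the vertex ordering 0 < 1 < 2 < 3 < 4 < 5 < 6 < 7 < 8 < 9. The simplices of K, each written with vertices in increasing order, are:

  0-simplices (10): [0], [1], [2], [3], [4], [5], [6], [7], [8], [9]
  1-simplices (30): (30 of them)
  2-simplices (20): (20 of them)

so the chain groups are C_0 ≅ Z^10, C_1 ≅ Z^30, C_2 ≅ Z^20.

∂_1: C_1 → C_0 maps an edge to its endpoints' difference, ∂[p,q] = q − p. For instance
  ∂[2,9] = [9] − [2].
As a 10×30 matrix over Z this has rank 9, with invariant factors (1,1,1,1,1,1,1,1,1).

Boundary ∂_2: C_2 → C_1 sends each 2-simplex [p,q,r] to [q,r] − [p,r] + [p,q]. For instance
  ∂[2,5,7] = [5,7] − [2,7] + [2,5],
  ∂[1,2,7] = [2,7] − [1,7] + [1,2].
This gives a 30×20 integer matrix of rank 20; reducing to Smith normal form yields diagonal entries (1,1,1,1,1,1,1,1,1,1,1,1,1,1,1,1,1,1,1,2).

Computing H_k = (kernel of ∂_k) / (image of ∂_{k+1}):

  H_0: rank C_0 − rank ∂_1 = 10 − 9 = 1, and the invariant factors of ∂_1 are all 1, so H_0 = Z.
  H_1: rank ker ∂_1 − rank ∂_2 = (30 − 9) − 20 = 1, and ∂_2 has invariant factor 2 > 1, so H_1 = Z ⊕ Z/2.
  H_2: rank ker ∂_2 − rank ∂_3 = (20 − 20) − 0 = 0, and there is no ∂_3, so H_2 = 0.

As a check, the Euler characteristic is 10 − 30 + 20 = 0, which agrees with 1 − 1 + 0 = 0.

H_0 = Z,  H_1 = Z ⊕ Z/2,  H_2 = 0.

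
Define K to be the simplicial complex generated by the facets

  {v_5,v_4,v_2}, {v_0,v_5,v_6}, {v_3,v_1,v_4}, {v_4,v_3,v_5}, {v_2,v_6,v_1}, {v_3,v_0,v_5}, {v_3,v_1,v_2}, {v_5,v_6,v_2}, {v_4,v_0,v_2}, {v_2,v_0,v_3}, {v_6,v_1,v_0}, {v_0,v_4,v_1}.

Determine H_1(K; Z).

Fix the vertex order v_0 < v_1 < v_2 < v_3 < v_4 < v_5 < v_6 and write every simplex with vertices in increasing order. Then dim K = 2 and the simplices of K are:

  0-simplices (7): [v_0], [v_1], [v_2], [v_3], [v_4], [v_5], [v_6]
  1-simplices (18): (18 of them)
  2-simplices (12): (12 of them)

Hence C_0 ≅ Z^7, C_1 ≅ Z^18, C_2 ≅ Z^12.

∂_1: C_1 → C_0 maps an edge to its endpoints' difference, ∂[p,q] = q − p.
As a 7×18 matrix over Z this has rank 6, with invariant factors (1,1,1,1,1,1).

Boundary ∂_2: C_2 → C_1 maps a triangle to the signed sum of its edges. For instance
  ∂[v_0,v_1,v_4] = [v_1,v_4] − [v_0,v_4] + [v_0,v_1],
  ∂[v_0,v_2,v_3] = [v_2,v_3] − [v_0,v_3] + [v_0,v_2].
The 18×12 boundary matrix has rank 12 and Smith normal form diag(1,1,1,1,1,1,1,1,1,1,1,2).

From H_k ≅ ker(∂_k) / im(∂_{k+1}) we obtain:

  H_1: rank ker ∂_1 − rank ∂_2 = (18 − 6) − 12 = 0, and ∂_2 has invariant factor 2 > 1, so H_1 = Z_2.

H_1 = Z_2.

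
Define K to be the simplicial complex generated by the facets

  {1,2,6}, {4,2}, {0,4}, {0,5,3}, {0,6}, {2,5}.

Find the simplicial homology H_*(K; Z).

H_0 ≅ Z,  H_1 ≅ Z^2,  H_2 = 0.

Order the vertices as 0 < 1 < 2 < 3 < 4 < 5 < 6. Listing each simplex with vertices in this order, K has dimension 2 with simplices:

  0-simplices (7): [0], [1], [2], [3], [4], [5], [6]
  1-simplices (10): [0,3], [0,4], [0,5], [0,6], [1,2], [1,6], [2,4], [2,5], [2,6], [3,5]
  2-simplices (2): [0,3,5], [1,2,6]

Hence C_0 ≅ Z^7, C_1 ≅ Z^10, C_2 ≅ Z^2.

The boundary map ∂_1: C_1 → C_0 sends each edge [p,q] (with p < q) to q − p. For instance
  ∂[1,2] = [2] − [1].
This gives a 7×10 integer matrix of rank 6; reducing to Smith normal form yields diagonal entries (1,1,1,1,1,1).

∂_2: C_2 → C_1 maps a triangle to the signed sum of its edges. For instance
  ∂[1,2,6] = [2,6] − [1,6] + [1,2],
  ∂[0,3,5] = [3,5] − [0,5] + [0,3].
As a 10×2 matrix over Z this has rank 2, with invariant factors (1,1).

Reading off H_k = ker ∂_k / im ∂_{k+1}:

  H_0: rank C_0 − rank ∂_1 = 7 − 6 = 1, and the invariant factors of ∂_1 are all 1, so H_0 ≅ Z.
  H_1: rank ker ∂_1 − rank ∂_2 = (10 − 6) − 2 = 2, and the invariant factors of ∂_2 are all 1, so H_1 ≅ Z^2.
  H_2: rank ker ∂_2 − rank ∂_3 = (2 − 2) − 0 = 0, and there is no ∂_3, so H_2 ≅ 0.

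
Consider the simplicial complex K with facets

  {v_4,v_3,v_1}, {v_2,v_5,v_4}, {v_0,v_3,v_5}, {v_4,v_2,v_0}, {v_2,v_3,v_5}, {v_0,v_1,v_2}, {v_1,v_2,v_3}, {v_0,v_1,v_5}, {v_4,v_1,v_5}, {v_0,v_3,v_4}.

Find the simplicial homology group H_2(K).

Take the total order v_0 < v_1 < v_2 < v_3 < v_4 < v_5 on the vertex set. Then K (dimension 2) consists of the simplices:

  0-simplices (6): [v_0], [v_1], [v_2], [v_3], [v_4], [v_5]
  1-simplices (15): (15 of them)
  2-simplices (10): [v_0,v_1,v_2], [v_0,v_1,v_5], [v_0,v_2,v_4], [v_0,v_3,v_4], [v_0,v_3,v_5], [v_1,v_2,v_3], [v_1,v_3,v_4], [v_1,v_4,v_5], [v_2,v_3,v_5], [v_2,v_4,v_5]

so the chain groups are C_0 ≅ Z^6, C_1 ≅ Z^15, C_2 ≅ Z^10.

∂_1: C_1 → C_0 sends each edge [p,q] (with p < q) to q − p.
The resulting 6×15 matrix has rank 5, and its Smith normal form has invariant factors (1,1,1,1,1).

∂_2: C_2 → C_1 sends each 2-simplex [p,q,r] to [q,r] − [p,r] + [p,q]. For instance
  ∂[v_2,v_3,v_5] = [v_3,v_5] − [v_2,v_5] + [v_2,v_3],
  ∂[v_1,v_4,v_5] = [v_4,v_5] − [v_1,v_5] + [v_1,v_4].
The resulting 15×10 matrix has rank 10, and its Smith normal form has invariant factors (1,1,1,1,1,1,1,1,1,2).

From H_k ≅ ker(∂_k) / im(∂_{k+1}) we obtain:

  H_2: rank ker ∂_2 − rank ∂_3 = (10 − 10) − 0 = 0, and there is no ∂_3, so H_2 ≅ 0.

H_2 = 0.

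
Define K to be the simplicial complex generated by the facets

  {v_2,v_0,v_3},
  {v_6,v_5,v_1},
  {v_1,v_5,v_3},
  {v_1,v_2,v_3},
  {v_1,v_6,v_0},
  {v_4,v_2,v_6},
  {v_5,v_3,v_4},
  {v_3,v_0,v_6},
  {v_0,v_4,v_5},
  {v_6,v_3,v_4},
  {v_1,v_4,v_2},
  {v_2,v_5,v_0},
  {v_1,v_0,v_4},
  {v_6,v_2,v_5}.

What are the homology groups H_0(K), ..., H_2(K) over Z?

Order the vertices as v_0 < v_1 < v_2 < v_3 < v_4 < v_5 < v_6. Listing each simplex with vertices in this order, K has dimension 2 with simplices:

  0-simplices (7): [v_0], [v_1], [v_2], [v_3], [v_4], [v_5], [v_6]
  1-simplices (21): (21 of them)
  2-simplices (14): (14 of them)

so the chain groups are C_0 ≅ Z^7, C_1 ≅ Z^21, C_2 ≅ Z^14.

The boundary map ∂_1: C_1 → C_0 sends each edge [p,q] (with p < q) to q − p. For instance
  ∂[v_0,v_6] = [v_6] − [v_0].
This gives a 7×21 integer matrix of rank 6; reducing to Smith normal form yields diagonal entries (1,1,1,1,1,1).

Boundary ∂_2: C_2 → C_1 maps a triangle to the signed sum of its edges. For instance
  ∂[v_1,v_2,v_3] = [v_2,v_3] − [v_1,v_3] + [v_1,v_2],
  ∂[v_3,v_4,v_5] = [v_4,v_5] − [v_3,v_5] + [v_3,v_4].
The resulting 21×14 matrix has rank 13, and its Smith normal form has invariant factors (1,1,1,1,1,1,1,1,1,1,1,1,1).

Now H_k = ker ∂_k / im ∂_{k+1}, so:

  H_0: rank C_0 − rank ∂_1 = 7 − 6 = 1, and the invariant factors of ∂_1 are all 1, so H_0 = Z.
  H_1: rank ker ∂_1 − rank ∂_2 = (21 − 6) − 13 = 2, and the invariant factors of ∂_2 are all 1, so H_1 = Z^2.
  H_2: rank ker ∂_2 − rank ∂_3 = (14 − 13) − 0 = 1, and there is no ∂_3, so H_2 = Z.

As a check, the Euler characteristic is 7 − 21 + 14 = 0, which agrees with 1 − 2 + 1 = 0.
(K is a triangulation of the torus T^2.)

H_0 = Z,  H_1 = Z^2,  H_2 = Z.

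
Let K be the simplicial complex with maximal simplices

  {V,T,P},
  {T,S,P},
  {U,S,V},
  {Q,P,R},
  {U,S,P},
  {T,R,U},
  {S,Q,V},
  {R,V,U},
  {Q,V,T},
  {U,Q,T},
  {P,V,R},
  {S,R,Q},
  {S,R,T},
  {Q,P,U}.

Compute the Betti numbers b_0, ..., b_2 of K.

b_0 = 1, b_1 = 2, b_2 = 1.

Take the total order P < Q < R < S < T < U < V on the vertex set. Then K (dimension 2) consists of the simplices:

  0-simplices (7): P, Q, R, S, T, U, V
  1-simplices (21): PQ, PR, PS, PT, PU, PV, QR, QS, QT, QU, QV, RS, RT, RU, RV, ST, SU, SV, TU, TV, UV
  2-simplices (14): PQR, PQU, PRV, PST, PSU, PTV, QRS, QSV, QTU, QTV, RST, RTU, RUV, SUV

so the chain groups are C_0 ≅ Z^7, C_1 ≅ Z^21, C_2 ≅ Z^14.

Boundary ∂_1: C_1 → C_0 sends each edge [p,q] (with p < q) to q − p. For instance
  ∂RV = V − R.
The 7×21 boundary matrix has rank 6 and Smith normal form diag(1,1,1,1,1,1).

The boundary map ∂_2: C_2 → C_1 acts by ∂[p,q,r] = [q,r] − [p,r] + [p,q]. For instance
  ∂PSU = SU − PU + PS,
  ∂QRS = RS − QS + QR.
As a 21×14 matrix over Z this has rank 13, with invariant factors (1,1,1,1,1,1,1,1,1,1,1,1,1).

Reading off H_k = ker ∂_k / im ∂_{k+1}:

  H_0: rank C_0 − rank ∂_1 = 7 − 6 = 1, and the invariant factors of ∂_1 are all 1, so H_0 = Z.
  H_1: rank ker ∂_1 − rank ∂_2 = (21 − 6) − 13 = 2, and the invariant factors of ∂_2 are all 1, so H_1 = Z^2.
  H_2: rank ker ∂_2 − rank ∂_3 = (14 − 13) − 0 = 1, and there is no ∂_3, so H_2 = Z.

As a check, the Euler characteristic is 7 − 21 + 14 = 0, which agrees with 1 − 2 + 1 = 0.

Hence the Betti numbers are b_0 = 1, b_1 = 2, b_2 = 1.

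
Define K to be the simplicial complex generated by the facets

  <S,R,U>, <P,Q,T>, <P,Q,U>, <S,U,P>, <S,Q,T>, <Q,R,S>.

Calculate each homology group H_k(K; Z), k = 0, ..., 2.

H_0 ≅ Z,  H_1 ≅ Z,  H_2 = 0.

K has 6 vertices, 12 edges, 6 triangles.
rank ∂_0 = 0, rank ∂_1 = 5 ⇒ b_0 = 6 − 0 − 5 = 1; all invariant factors of ∂_1 are 1 so no torsion. So H_0 ≅ Z.
rank ∂_1 = 5, rank ∂_2 = 6 ⇒ b_1 = 12 − 5 − 6 = 1; all invariant factors of ∂_2 are 1 so no torsion. So H_1 ≅ Z.
rank ∂_2 = 6, rank ∂_3 = 0 ⇒ b_2 = 6 − 6 − 0 = 0. So H_2 ≅ 0.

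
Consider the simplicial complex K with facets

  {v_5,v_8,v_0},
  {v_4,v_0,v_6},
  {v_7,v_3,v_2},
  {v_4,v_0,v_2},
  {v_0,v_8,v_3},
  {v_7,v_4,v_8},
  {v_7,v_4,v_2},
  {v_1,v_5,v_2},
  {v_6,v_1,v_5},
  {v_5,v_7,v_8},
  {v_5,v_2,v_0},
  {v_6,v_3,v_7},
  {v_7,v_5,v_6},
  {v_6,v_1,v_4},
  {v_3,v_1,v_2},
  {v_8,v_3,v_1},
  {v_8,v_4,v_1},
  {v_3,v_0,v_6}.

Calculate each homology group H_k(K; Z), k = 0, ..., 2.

H_0 = Z,  H_1 = Z^2,  H_2 = Z.

Order the vertices as v_0 < v_1 < v_2 < v_3 < v_4 < v_5 < v_6 < v_7 < v_8. Listing each simplex with vertices in this order, K has dimension 2 with simplices:

  0-simplices (9): [v_0], [v_1], [v_2], [v_3], [v_4], [v_5], [v_6], [v_7], [v_8]
  1-simplices (27): (27 of them)
  2-simplices (18): (18 of them)

giving chain groups C_0 ≅ Z^9, C_1 ≅ Z^27, C_2 ≅ Z^18.

Boundary ∂_1: C_1 → C_0 sends each edge [p,q] (with p < q) to q − p. For instance
  ∂[v_1,v_5] = [v_5] − [v_1].
The resulting 9×27 matrix has rank 8, and its Smith normal form has invariant factors (1,1,1,1,1,1,1,1).

∂_2: C_2 → C_1 sends each 2-simplex [p,q,r] to [q,r] − [p,r] + [p,q]. For instance
  ∂[v_2,v_4,v_7] = [v_4,v_7] − [v_2,v_7] + [v_2,v_4],
  ∂[v_0,v_2,v_4] = [v_2,v_4] − [v_0,v_4] + [v_0,v_2].
As a 27×18 matrix over Z this has rank 17, with invariant factors (1,1,1,1,1,1,1,1,1,1,1,1,1,1,1,1,1).

From H_k ≅ ker(∂_k) / im(∂_{k+1}) we obtain:

  H_0: rank C_0 − rank ∂_1 = 9 − 8 = 1, and the invariant factors of ∂_1 are all 1, so H_0 ≅ Z.
  H_1: rank ker ∂_1 − rank ∂_2 = (27 − 8) − 17 = 2, and the invariant factors of ∂_2 are all 1, so H_1 ≅ Z^2.
  H_2: rank ker ∂_2 − rank ∂_3 = (18 − 17) − 0 = 1, and there is no ∂_3, so H_2 ≅ Z.

As a check, the Euler characteristic is 9 − 27 + 18 = 0, which agrees with 1 − 2 + 1 = 0.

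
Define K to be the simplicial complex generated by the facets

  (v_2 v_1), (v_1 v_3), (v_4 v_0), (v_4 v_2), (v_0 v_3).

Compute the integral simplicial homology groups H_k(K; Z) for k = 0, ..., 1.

Take the total order v_0 < v_1 < v_2 < v_3 < v_4 on the vertex set. Then K (dimension 1) consists of the simplices:

  0-simplices (5): [v_0], [v_1], [v_2], [v_3], [v_4]
  1-simplices (5): [v_0,v_3], [v_0,v_4], [v_1,v_2], [v_1,v_3], [v_2,v_4]

so the chain groups are C_0 ≅ Z^5, C_1 ≅ Z^5.

Boundary ∂_1: C_1 → C_0 maps an edge to its endpoints' difference, ∂[p,q] = q − p. For instance
  ∂[v_2,v_4] = [v_4] − [v_2].
The resulting 5×5 matrix has rank 4, and its Smith normal form has invariant factors (1,1,1,1).

Now H_k = ker ∂_k / im ∂_{k+1}, so:

  H_0: rank C_0 − rank ∂_1 = 5 − 4 = 1, and the invariant factors of ∂_1 are all 1, so H_0 ≅ Z.
  H_1: rank ker ∂_1 − rank ∂_2 = (5 − 4) − 0 = 1, and there is no ∂_2, so H_1 ≅ Z.

H_0 = Z,  H_1 = Z.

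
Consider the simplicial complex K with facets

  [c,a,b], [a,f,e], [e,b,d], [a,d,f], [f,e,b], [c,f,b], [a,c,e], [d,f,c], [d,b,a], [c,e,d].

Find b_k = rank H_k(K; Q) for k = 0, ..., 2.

We work with the vertex ordering a < b < c < d < e < f. The simplices of K, each written with vertices in increasing order, are:

  0-simplices (6): a, b, c, d, e, f
  1-simplices (15): ab, ac, ad, ae, af, bc, bd, be, bf, cd, ce, cf, de, df, ef
  2-simplices (10): abc, abd, ace, adf, aef, bcf, bde, bef, cde, cdf

Hence C_0 ≅ Z^6, C_1 ≅ Z^15, C_2 ≅ Z^10.

∂_1: C_1 → C_0 maps an edge to its endpoints' difference, ∂[p,q] = q − p.
The resulting 6×15 matrix has rank 5, and its Smith normal form has invariant factors (1,1,1,1,1).

∂_2: C_2 → C_1 maps a triangle to the signed sum of its edges. For instance
  ∂bef = ef − bf + be,
  ∂cdf = df − cf + cd.
This gives a 15×10 integer matrix of rank 10; reducing to Smith normal form yields diagonal entries (1,1,1,1,1,1,1,1,1,2).

Computing H_k = (kernel of ∂_k) / (image of ∂_{k+1}):

  H_0: rank C_0 − rank ∂_1 = 6 − 5 = 1, and the invariant factors of ∂_1 are all 1, so H_0 ≅ Z.
  H_1: rank ker ∂_1 − rank ∂_2 = (15 − 5) − 10 = 0, and ∂_2 has invariant factor 2 > 1, so H_1 ≅ Z/2.
  H_2: rank ker ∂_2 − rank ∂_3 = (10 − 10) − 0 = 0, and there is no ∂_3, so H_2 ≅ 0.

As a check, the Euler characteristic is 6 − 15 + 10 = 1, which agrees with 1 − 0 + 0 = 1.

Hence the Betti numbers are b_0 = 1, b_1 = 0, b_2 = 0.

b_0 = 1, b_1 = 0, b_2 = 0.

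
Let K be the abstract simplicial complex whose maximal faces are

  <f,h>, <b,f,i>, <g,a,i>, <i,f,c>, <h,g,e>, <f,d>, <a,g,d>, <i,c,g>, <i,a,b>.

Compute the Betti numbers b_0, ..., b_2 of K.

b_0 = 1, b_1 = 2, b_2 = 0.

Fix the vertex order a < b < c < d < e < f < g < h < i and write every simplex with vertices in increasing order. Then dim K = 2 and the simplices of K are:

  0-simplices (9): a, b, c, d, e, f, g, h, i
  1-simplices (17): ab, ad, ag, ai, bf, bi, cf, cg, ci, df, dg, eg, eh, fh, fi, gh, gi
  2-simplices (7): abi, adg, agi, bfi, cfi, cgi, egh

Hence C_0 ≅ Z^9, C_1 ≅ Z^17, C_2 ≅ Z^7.

The boundary map ∂_1: C_1 → C_0 is given by ∂[p,q] = [q] − [p].
The 9×17 boundary matrix has rank 8 and Smith normal form diag(1,1,1,1,1,1,1,1).

The boundary map ∂_2: C_2 → C_1 sends each 2-simplex [p,q,r] to [q,r] − [p,r] + [p,q]. For instance
  ∂egh = gh − eh + eg,
  ∂cgi = gi − ci + cg.
The resulting 17×7 matrix has rank 7, and its Smith normal form has invariant factors (1,1,1,1,1,1,1).

From H_k ≅ ker(∂_k) / im(∂_{k+1}) we obtain:

  H_0: rank C_0 − rank ∂_1 = 9 − 8 = 1, and the invariant factors of ∂_1 are all 1, so H_0 ≅ Z.
  H_1: rank ker ∂_1 − rank ∂_2 = (17 − 8) − 7 = 2, and the invariant factors of ∂_2 are all 1, so H_1 ≅ Z^2.
  H_2: rank ker ∂_2 − rank ∂_3 = (7 − 7) − 0 = 0, and there is no ∂_3, so H_2 ≅ 0.

Hence the Betti numbers are b_0 = 1, b_1 = 2, b_2 = 0.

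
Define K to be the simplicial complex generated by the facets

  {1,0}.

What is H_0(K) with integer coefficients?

H_0 ≅ Z.

Order the vertices as 0 < 1. Listing each simplex with vertices in this order, K has dimension 1 with simplices:

  0-simplices (2): [0], [1]
  1-simplices (1): [0,1]

giving chain groups C_0 ≅ Z^2, C_1 ≅ Z^1.

∂_1: C_1 → C_0 maps an edge to its endpoints' difference, ∂[p,q] = q − p.
This gives a 2×1 integer matrix of rank 1; reducing to Smith normal form yields diagonal entries (1).

Reading off H_k = ker ∂_k / im ∂_{k+1}:

  H_0: rank C_0 − rank ∂_1 = 2 − 1 = 1, and the invariant factors of ∂_1 are all 1, so H_0 ≅ Z.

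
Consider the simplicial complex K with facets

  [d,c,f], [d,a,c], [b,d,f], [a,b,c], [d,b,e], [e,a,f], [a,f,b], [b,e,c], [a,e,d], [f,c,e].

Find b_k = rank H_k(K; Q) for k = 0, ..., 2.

b_0 = 1, b_1 = 0, b_2 = 0.

Fix the vertex order a < b < c < d < e < f and write every simplex with vertices in increasing order. Then dim K = 2 and the simplices of K are:

  0-simplices (6): a, b, c, d, e, f
  1-simplices (15): ab, ac, ad, ae, af, bc, bd, be, bf, cd, ce, cf, de, df, ef
  2-simplices (10): abc, abf, acd, ade, aef, bce, bde, bdf, cdf, cef

so the chain groups are C_0 ≅ Z^6, C_1 ≅ Z^15, C_2 ≅ Z^10.

Boundary ∂_1: C_1 → C_0 maps an edge to its endpoints' difference, ∂[p,q] = q − p.
As a 6×15 matrix over Z this has rank 5, with invariant factors (1,1,1,1,1).

Boundary ∂_2: C_2 → C_1 acts by ∂[p,q,r] = [q,r] − [p,r] + [p,q]. For instance
  ∂aef = ef − af + ae,
  ∂acd = cd − ad + ac.
As a 15×10 matrix over Z this has rank 10, with invariant factors (1,1,1,1,1,1,1,1,1,2).

Now H_k = ker ∂_k / im ∂_{k+1}, so:

  H_0: rank C_0 − rank ∂_1 = 6 − 5 = 1, and the invariant factors of ∂_1 are all 1, so H_0 = Z.
  H_1: rank ker ∂_1 − rank ∂_2 = (15 − 5) − 10 = 0, and ∂_2 has invariant factor 2 > 1, so H_1 = Z/2.
  H_2: rank ker ∂_2 − rank ∂_3 = (10 − 10) − 0 = 0, and there is no ∂_3, so H_2 = 0.

Hence the Betti numbers are b_0 = 1, b_1 = 0, b_2 = 0.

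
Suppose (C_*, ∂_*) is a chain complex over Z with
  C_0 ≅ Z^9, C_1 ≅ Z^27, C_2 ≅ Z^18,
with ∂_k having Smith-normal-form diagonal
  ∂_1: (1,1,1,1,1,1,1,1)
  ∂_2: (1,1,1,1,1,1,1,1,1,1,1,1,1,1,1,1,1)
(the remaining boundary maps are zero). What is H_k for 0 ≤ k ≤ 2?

H_0: b_0 = 9 − 0 − 8 = 1; torsion from ∂_1 factors > 1: none. So H_0 ≅ Z.
H_1: b_1 = 27 − 8 − 17 = 2; torsion from ∂_2 factors > 1: none. So H_1 ≅ Z^2.
H_2: b_2 = 18 − 17 − 0 = 1; torsion from ∂_3 factors > 1: none. So H_2 ≅ Z.

H_0 ≅ Z,  H_1 ≅ Z^2,  H_2 ≅ Z.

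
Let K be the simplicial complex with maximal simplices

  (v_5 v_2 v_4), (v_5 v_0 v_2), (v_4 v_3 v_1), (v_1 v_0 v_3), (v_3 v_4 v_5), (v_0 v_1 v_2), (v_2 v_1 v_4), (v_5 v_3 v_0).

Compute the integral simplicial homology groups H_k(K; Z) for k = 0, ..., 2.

Order the vertices as v_0 < v_1 < v_2 < v_3 < v_4 < v_5. Listing each simplex with vertices in this order, K has dimension 2 with simplices:

  0-simplices (6): [v_0], [v_1], [v_2], [v_3], [v_4], [v_5]
  1-simplices (12): [v_0,v_1], [v_0,v_2], [v_0,v_3], [v_0,v_5], [v_1,v_2], [v_1,v_3], [v_1,v_4], [v_2,v_4], [v_2,v_5], [v_3,v_4], [v_3,v_5], [v_4,v_5]
  2-simplices (8): [v_0,v_1,v_2], [v_0,v_1,v_3], [v_0,v_2,v_5], [v_0,v_3,v_5], [v_1,v_2,v_4], [v_1,v_3,v_4], [v_2,v_4,v_5], [v_3,v_4,v_5]

giving chain groups C_0 ≅ Z^6, C_1 ≅ Z^12, C_2 ≅ Z^8.

∂_1: C_1 → C_0 is given by ∂[p,q] = [q] − [p].
As a 6×12 matrix over Z this has rank 5, with invariant factors (1,1,1,1,1).

Boundary ∂_2: C_2 → C_1 maps a triangle to the signed sum of its edges. For instance
  ∂[v_3,v_4,v_5] = [v_4,v_5] − [v_3,v_5] + [v_3,v_4],
  ∂[v_0,v_2,v_5] = [v_2,v_5] − [v_0,v_5] + [v_0,v_2].
This gives a 12×8 integer matrix of rank 7; reducing to Smith normal form yields diagonal entries (1,1,1,1,1,1,1).

Now H_k = ker ∂_k / im ∂_{k+1}, so:

  H_0: rank C_0 − rank ∂_1 = 6 − 5 = 1, and the invariant factors of ∂_1 are all 1, so H_0 ≅ Z.
  H_1: rank ker ∂_1 − rank ∂_2 = (12 − 5) − 7 = 0, and the invariant factors of ∂_2 are all 1, so H_1 ≅ 0.
  H_2: rank ker ∂_2 − rank ∂_3 = (8 − 7) − 0 = 1, and there is no ∂_3, so H_2 ≅ Z.

(K is a triangulation of the 2-sphere S^2.)

H_0 ≅ Z,  H_1 = 0,  H_2 ≅ Z.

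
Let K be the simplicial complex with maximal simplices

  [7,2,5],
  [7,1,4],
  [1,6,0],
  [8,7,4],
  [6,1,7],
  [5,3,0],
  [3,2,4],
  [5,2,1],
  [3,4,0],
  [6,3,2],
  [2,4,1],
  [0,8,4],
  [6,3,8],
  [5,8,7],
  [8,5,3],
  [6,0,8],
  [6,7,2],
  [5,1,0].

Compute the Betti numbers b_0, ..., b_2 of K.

Fix the vertex order 0 < 1 < 2 < 3 < 4 < 5 < 6 < 7 < 8 and write every simplex with vertices in increasing order. Then dim K = 2 and the simplices of K are:

  0-simplices (9): [0], [1], [2], [3], [4], [5], [6], [7], [8]
  1-simplices (27): (27 of them)
  2-simplices (18): [0,1,5], [0,1,6], [0,3,4], [0,3,5], [0,4,8], [0,6,8], [1,2,4], [1,2,5], [1,4,7], [1,6,7], [2,3,4], [2,3,6], [2,5,7], [2,6,7], [3,5,8], [3,6,8], [4,7,8], [5,7,8]

giving chain groups C_0 ≅ Z^9, C_1 ≅ Z^27, C_2 ≅ Z^18.

Boundary ∂_1: C_1 → C_0 sends each edge [p,q] (with p < q) to q − p. For instance
  ∂[2,6] = [6] − [2].
This gives a 9×27 integer matrix of rank 8; reducing to Smith normal form yields diagonal entries (1,1,1,1,1,1,1,1).

The boundary map ∂_2: C_2 → C_1 acts by ∂[p,q,r] = [q,r] − [p,r] + [p,q]. For instance
  ∂[0,4,8] = [4,8] − [0,8] + [0,4],
  ∂[0,1,6] = [1,6] − [0,6] + [0,1].
This gives a 27×18 integer matrix of rank 18; reducing to Smith normal form yields diagonal entries (1,1,1,1,1,1,1,1,1,1,1,1,1,1,1,1,1,2).

From H_k ≅ ker(∂_k) / im(∂_{k+1}) we obtain:

  H_0: rank C_0 − rank ∂_1 = 9 − 8 = 1, and the invariant factors of ∂_1 are all 1, so H_0 = Z.
  H_1: rank ker ∂_1 − rank ∂_2 = (27 − 8) − 18 = 1, and ∂_2 has invariant factor 2 > 1, so H_1 = Z ⊕ Z/2Z.
  H_2: rank ker ∂_2 − rank ∂_3 = (18 − 18) − 0 = 0, and there is no ∂_3, so H_2 = 0.

(K is a triangulation of the Klein bottle.)

Hence the Betti numbers are b_0 = 1, b_1 = 1, b_2 = 0.

b_0 = 1, b_1 = 1, b_2 = 0.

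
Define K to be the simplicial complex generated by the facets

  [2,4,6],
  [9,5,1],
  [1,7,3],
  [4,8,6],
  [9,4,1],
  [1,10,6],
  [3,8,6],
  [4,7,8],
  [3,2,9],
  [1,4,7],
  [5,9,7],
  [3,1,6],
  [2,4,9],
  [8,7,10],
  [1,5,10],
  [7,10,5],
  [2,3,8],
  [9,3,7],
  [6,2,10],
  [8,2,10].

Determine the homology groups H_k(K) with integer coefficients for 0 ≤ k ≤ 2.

H_0 = Z,  H_1 = Z ⊕ Z/2,  H_2 = 0.

Fix the vertex order 1 < 2 < 3 < 4 < 5 < 6 < 7 < 8 < 9 < 10 and write every simplex with vertices in increasing order. Then dim K = 2 and the simplices of K are:

  0-simplices (10): [1], [2], [3], [4], [5], [6], [7], [8], [9], [10]
  1-simplices (30): (30 of them)
  2-simplices (20): (20 of them)

so the chain groups are C_0 ≅ Z^10, C_1 ≅ Z^30, C_2 ≅ Z^20.

The boundary map ∂_1: C_1 → C_0 maps an edge to its endpoints' difference, ∂[p,q] = q − p.
The resulting 10×30 matrix has rank 9, and its Smith normal form has invariant factors (1,1,1,1,1,1,1,1,1).

∂_2: C_2 → C_1 maps a triangle to the signed sum of its edges. For instance
  ∂[2,6,10] = [6,10] − [2,10] + [2,6],
  ∂[2,4,9] = [4,9] − [2,9] + [2,4].
This gives a 30×20 integer matrix of rank 20; reducing to Smith normal form yields diagonal entries (1,1,1,1,1,1,1,1,1,1,1,1,1,1,1,1,1,1,1,2).

From H_k ≅ ker(∂_k) / im(∂_{k+1}) we obtain:

  H_0: rank C_0 − rank ∂_1 = 10 − 9 = 1, and the invariant factors of ∂_1 are all 1, so H_0 ≅ Z.
  H_1: rank ker ∂_1 − rank ∂_2 = (30 − 9) − 20 = 1, and ∂_2 has invariant factor 2 > 1, so H_1 ≅ Z ⊕ Z/2.
  H_2: rank ker ∂_2 − rank ∂_3 = (20 − 20) − 0 = 0, and there is no ∂_3, so H_2 ≅ 0.

As a check, the Euler characteristic is 10 − 30 + 20 = 0, which agrees with 1 − 1 + 0 = 0.
(K is a triangulation of the Klein bottle.)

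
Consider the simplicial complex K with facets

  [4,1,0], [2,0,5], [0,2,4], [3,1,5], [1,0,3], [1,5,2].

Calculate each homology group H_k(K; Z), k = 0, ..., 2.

Fix the vertex order 0 < 1 < 2 < 3 < 4 < 5 and write every simplex with vertices in increasing order. Then dim K = 2 and the simplices of K are:

  0-simplices (6): [0], [1], [2], [3], [4], [5]
  1-simplices (12): [0,1], [0,2], [0,3], [0,4], [0,5], [1,2], [1,3], [1,4], [1,5], [2,4], [2,5], [3,5]
  2-simplices (6): [0,1,3], [0,1,4], [0,2,4], [0,2,5], [1,2,5], [1,3,5]

giving chain groups C_0 ≅ Z^6, C_1 ≅ Z^12, C_2 ≅ Z^6.

∂_1: C_1 → C_0 sends each edge [p,q] (with p < q) to q − p. For instance
  ∂[2,4] = [4] − [2].
As a 6×12 matrix over Z this has rank 5, with invariant factors (1,1,1,1,1).

Boundary ∂_2: C_2 → C_1 maps a triangle to the signed sum of its edges. For instance
  ∂[1,2,5] = [2,5] − [1,5] + [1,2],
  ∂[0,1,4] = [1,4] − [0,4] + [0,1].
As a 12×6 matrix over Z this has rank 6, with invariant factors (1,1,1,1,1,1).

Now H_k = ker ∂_k / im ∂_{k+1}, so:

  H_0: rank C_0 − rank ∂_1 = 6 − 5 = 1, and the invariant factors of ∂_1 are all 1, so H_0 ≅ Z.
  H_1: rank ker ∂_1 − rank ∂_2 = (12 − 5) − 6 = 1, and the invariant factors of ∂_2 are all 1, so H_1 ≅ Z.
  H_2: rank ker ∂_2 − rank ∂_3 = (6 − 6) − 0 = 0, and there is no ∂_3, so H_2 ≅ 0.

(K is a triangulation of the cylinder S^1 x I.)

H_0 = Z,  H_1 = Z,  H_2 = 0.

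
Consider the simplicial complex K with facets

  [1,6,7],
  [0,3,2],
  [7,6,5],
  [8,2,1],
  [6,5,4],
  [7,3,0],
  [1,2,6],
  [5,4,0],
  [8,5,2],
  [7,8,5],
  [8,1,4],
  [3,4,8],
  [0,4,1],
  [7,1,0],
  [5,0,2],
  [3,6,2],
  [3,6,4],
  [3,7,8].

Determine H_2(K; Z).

Fix the vertex order 0 < 1 < 2 < 3 < 4 < 5 < 6 < 7 < 8 and write every simplex with vertices in increasing order. Then dim K = 2 and the simplices of K are:

  0-simplices (9): [0], [1], [2], [3], [4], [5], [6], [7], [8]
  1-simplices (27): (27 of them)
  2-simplices (18): [0,1,4], [0,1,7], [0,2,3], [0,2,5], [0,3,7], [0,4,5], [1,2,6], [1,2,8], [1,4,8], [1,6,7], [2,3,6], [2,5,8], [3,4,6], [3,4,8], [3,7,8], [4,5,6], [5,6,7], [5,7,8]

Hence C_0 ≅ Z^9, C_1 ≅ Z^27, C_2 ≅ Z^18.

The boundary map ∂_1: C_1 → C_0 is given by ∂[p,q] = [q] − [p]. For instance
  ∂[0,7] = [7] − [0].
As a 9×27 matrix over Z this has rank 8, with invariant factors (1,1,1,1,1,1,1,1).

∂_2: C_2 → C_1 acts by ∂[p,q,r] = [q,r] − [p,r] + [p,q]. For instance
  ∂[1,4,8] = [4,8] − [1,8] + [1,4],
  ∂[0,2,3] = [2,3] − [0,3] + [0,2].
The 27×18 boundary matrix has rank 17 and Smith normal form diag(1,1,1,1,1,1,1,1,1,1,1,1,1,1,1,1,1).

Now H_k = ker ∂_k / im ∂_{k+1}, so:

  H_2: rank ker ∂_2 − rank ∂_3 = (18 − 17) − 0 = 1, and there is no ∂_3, so H_2 ≅ Z.

H_2 = Z.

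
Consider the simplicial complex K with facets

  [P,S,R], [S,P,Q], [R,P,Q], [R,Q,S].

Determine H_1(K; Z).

Take the total order P < Q < R < S on the vertex set. Then K (dimension 2) consists of the simplices:

  0-simplices (4): P, Q, R, S
  1-simplices (6): PQ, PR, PS, QR, QS, RS
  2-simplices (4): PQR, PQS, PRS, QRS

giving chain groups C_0 ≅ Z^4, C_1 ≅ Z^6, C_2 ≅ Z^4.

∂_1: C_1 → C_0 is given by ∂[p,q] = [q] − [p].
As a 4×6 matrix over Z this has rank 3, with invariant factors (1,1,1).

Boundary ∂_2: C_2 → C_1 acts by ∂[p,q,r] = [q,r] − [p,r] + [p,q]. For instance
  ∂PRS = RS − PS + PR,
  ∂QRS = RS − QS + QR.
As a 6×4 matrix over Z this has rank 3, with invariant factors (1,1,1).

Reading off H_k = ker ∂_k / im ∂_{k+1}:

  H_1: rank ker ∂_1 − rank ∂_2 = (6 − 3) − 3 = 0, and the invariant factors of ∂_2 are all 1, so H_1 ≅ 0.

(K is a triangulation of the 2-sphere S^2.)

H_1 = 0.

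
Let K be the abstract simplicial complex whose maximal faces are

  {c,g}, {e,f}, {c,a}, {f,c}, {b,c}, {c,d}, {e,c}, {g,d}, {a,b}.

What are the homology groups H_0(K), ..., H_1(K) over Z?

H_0 = Z,  H_1 = Z^3.

Fix the vertex order a < b < c < d < e < f < g and write every simplex with vertices in increasing order. Then dim K = 1 and the simplices of K are:

  0-simplices (7): a, b, c, d, e, f, g
  1-simplices (9): ab, ac, bc, cd, ce, cf, cg, dg, ef

Hence C_0 ≅ Z^7, C_1 ≅ Z^9.

The boundary map ∂_1: C_1 → C_0 sends each edge [p,q] (with p < q) to q − p. For instance
  ∂ce = e − c.
The 7×9 boundary matrix has rank 6 and Smith normal form diag(1,1,1,1,1,1).

Reading off H_k = ker ∂_k / im ∂_{k+1}:

  H_0: rank C_0 − rank ∂_1 = 7 − 6 = 1, and the invariant factors of ∂_1 are all 1, so H_0 = Z.
  H_1: rank ker ∂_1 − rank ∂_2 = (9 − 6) − 0 = 3, and there is no ∂_2, so H_1 = Z^3.

(K is a triangulation of a wedge of 3 circles.)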